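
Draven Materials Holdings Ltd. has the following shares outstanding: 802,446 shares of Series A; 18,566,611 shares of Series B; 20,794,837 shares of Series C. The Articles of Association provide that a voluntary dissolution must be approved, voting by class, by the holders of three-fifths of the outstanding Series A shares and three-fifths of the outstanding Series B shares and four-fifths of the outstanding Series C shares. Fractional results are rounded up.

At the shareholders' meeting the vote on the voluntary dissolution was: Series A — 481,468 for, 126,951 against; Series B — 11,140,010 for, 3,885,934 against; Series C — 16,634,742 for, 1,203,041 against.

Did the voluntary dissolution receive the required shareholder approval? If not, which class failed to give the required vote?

Series A: 3/5 of 802446 = 481467.60, rounded up to 481468; 481,468 required, 481,468 in favor — approved.
Series B: 3/5 of 18566611 = 11139966.60, rounded up to 11139967; 11,139,967 required, 11,140,010 in favor — approved.
Series C: 4/5 of 20794837 = 16635869.60, rounded up to 16635870; 16,635,870 required, 16,634,742 in favor — not approved.

Not approved — the Series C shares did not give the required vote.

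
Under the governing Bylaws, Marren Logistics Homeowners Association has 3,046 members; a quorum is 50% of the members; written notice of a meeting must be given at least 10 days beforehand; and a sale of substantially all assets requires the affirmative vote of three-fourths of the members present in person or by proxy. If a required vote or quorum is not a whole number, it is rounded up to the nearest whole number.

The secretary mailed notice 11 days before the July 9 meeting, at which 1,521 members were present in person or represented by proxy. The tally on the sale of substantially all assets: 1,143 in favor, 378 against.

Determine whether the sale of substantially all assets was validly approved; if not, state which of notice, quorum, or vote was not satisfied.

Notice: 11 days given; 10 required. Satisfied.
Quorum: 50% of 3,046 = 1,523; 1,521 present. Not satisfied.
Vote: requires three-fourths of those present (1,521); 3/4 of 1521 = 1140.75, rounded up to 1141, so 1,141 needed; 1,143 in favor. Satisfied.

Invalid — quorum requirement not satisfied.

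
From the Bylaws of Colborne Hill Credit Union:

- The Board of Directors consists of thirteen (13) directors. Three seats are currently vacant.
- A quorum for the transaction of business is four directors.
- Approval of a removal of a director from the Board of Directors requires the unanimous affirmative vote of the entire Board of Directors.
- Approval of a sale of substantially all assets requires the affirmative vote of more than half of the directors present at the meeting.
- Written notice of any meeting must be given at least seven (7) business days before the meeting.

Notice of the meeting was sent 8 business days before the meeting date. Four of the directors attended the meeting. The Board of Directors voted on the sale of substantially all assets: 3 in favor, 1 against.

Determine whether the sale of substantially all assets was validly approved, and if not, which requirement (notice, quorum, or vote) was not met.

Notice: 8 business days given; 7 required (8 ≥ 7). Satisfied.
Quorum: 4 present; quorum is 4. Satisfied.
Vote: the sale of substantially all assets requires a majority of the directors present (4). A majority of 4 is 3, so 3 affirmative votes are needed; 3 voted in favor. Satisfied.

Valid — all requirements satisfied.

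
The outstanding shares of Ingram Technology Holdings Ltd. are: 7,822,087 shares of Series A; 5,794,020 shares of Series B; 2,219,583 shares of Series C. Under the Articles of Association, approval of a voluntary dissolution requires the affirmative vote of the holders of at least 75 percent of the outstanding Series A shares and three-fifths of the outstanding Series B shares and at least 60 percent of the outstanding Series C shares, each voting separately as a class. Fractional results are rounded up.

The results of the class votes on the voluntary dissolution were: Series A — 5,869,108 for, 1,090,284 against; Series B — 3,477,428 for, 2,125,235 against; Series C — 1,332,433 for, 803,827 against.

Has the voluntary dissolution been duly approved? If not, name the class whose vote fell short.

Approved — every class gave the required vote.

Series A: 3/4 of 7822087 = 5866565.25, rounded up to 5866566; 5,866,566 required, 5,869,108 in favor — approved.
Series B: 3/5 of 5794020 = 3476412; 3,476,412 required, 3,477,428 in favor — approved.
Series C: 3/5 of 2219583 = 1331749.80, rounded up to 1331750; 1,331,750 required, 1,332,433 in favor — approved.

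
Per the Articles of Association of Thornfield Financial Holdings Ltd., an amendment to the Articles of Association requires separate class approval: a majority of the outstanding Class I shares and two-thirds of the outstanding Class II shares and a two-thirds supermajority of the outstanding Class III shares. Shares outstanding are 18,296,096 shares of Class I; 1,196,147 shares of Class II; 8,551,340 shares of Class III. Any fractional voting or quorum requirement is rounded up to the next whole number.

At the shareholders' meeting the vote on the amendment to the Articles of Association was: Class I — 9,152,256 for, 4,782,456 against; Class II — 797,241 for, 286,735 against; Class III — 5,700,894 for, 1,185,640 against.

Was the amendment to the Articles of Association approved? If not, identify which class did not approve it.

Class I: a majority of 18296096 is 9148049; 9,148,049 required, 9,152,256 in favor — approved.
Class II: 2/3 of 1196147 = 797431.33, rounded up to 797432; 797,432 required, 797,241 in favor — not approved.
Class III: 2/3 of 8551340 = 5700893.33, rounded up to 5700894; 5,700,894 required, 5,700,894 in favor — approved.

Not approved — the Class II shares did not give the required vote.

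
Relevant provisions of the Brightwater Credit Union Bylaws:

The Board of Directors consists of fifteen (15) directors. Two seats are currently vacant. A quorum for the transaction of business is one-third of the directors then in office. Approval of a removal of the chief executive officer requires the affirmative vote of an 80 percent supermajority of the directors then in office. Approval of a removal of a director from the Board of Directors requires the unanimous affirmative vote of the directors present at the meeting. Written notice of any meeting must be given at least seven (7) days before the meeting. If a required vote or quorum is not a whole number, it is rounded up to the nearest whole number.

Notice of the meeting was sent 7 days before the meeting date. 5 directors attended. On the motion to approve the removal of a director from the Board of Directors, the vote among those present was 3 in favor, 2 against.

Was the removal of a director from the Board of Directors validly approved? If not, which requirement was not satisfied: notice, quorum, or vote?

Invalid — vote requirement not satisfied.

Notice: 7 days given; 7 required (7 ≥ 7). Satisfied.
Quorum: 5 present; quorum is 5. Satisfied.
Vote: the removal of a director from the Board of Directors requires the unanimous vote of the directors present (5). Unanimous means all 5, so 5 affirmative votes are needed; 3 voted in favor. Not satisfied.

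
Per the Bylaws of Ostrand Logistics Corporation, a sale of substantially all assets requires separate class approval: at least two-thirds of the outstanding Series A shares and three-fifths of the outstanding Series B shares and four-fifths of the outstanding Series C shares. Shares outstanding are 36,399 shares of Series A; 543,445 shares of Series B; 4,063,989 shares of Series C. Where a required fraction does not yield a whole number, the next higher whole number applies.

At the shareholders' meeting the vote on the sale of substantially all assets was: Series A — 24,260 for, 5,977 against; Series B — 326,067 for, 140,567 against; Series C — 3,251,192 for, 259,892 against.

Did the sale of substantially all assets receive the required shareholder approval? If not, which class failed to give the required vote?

Not approved — the Series A shares did not give the required vote.

Series A: 2/3 of 36399 = 24266; 24,266 required, 24,260 in favor — not approved.
Series B: 3/5 of 543445 = 326067; 326,067 required, 326,067 in favor — approved.
Series C: 4/5 of 4063989 = 3251191.20, rounded up to 3251192; 3,251,192 required, 3,251,192 in favor — approved.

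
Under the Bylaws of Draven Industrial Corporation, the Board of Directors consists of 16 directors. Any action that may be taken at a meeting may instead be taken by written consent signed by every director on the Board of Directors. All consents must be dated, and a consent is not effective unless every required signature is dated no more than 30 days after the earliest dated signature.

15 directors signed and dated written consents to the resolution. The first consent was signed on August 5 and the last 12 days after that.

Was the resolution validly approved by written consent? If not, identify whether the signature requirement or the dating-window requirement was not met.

Not effective — insufficient signatures.

Signatures required: all of 16 — unanimous means all 16, so 16 needed; 15 signed. Insufficient.
Dating window: the latest signature is 12 days after the earliest; the limit is 30 days. Within the window.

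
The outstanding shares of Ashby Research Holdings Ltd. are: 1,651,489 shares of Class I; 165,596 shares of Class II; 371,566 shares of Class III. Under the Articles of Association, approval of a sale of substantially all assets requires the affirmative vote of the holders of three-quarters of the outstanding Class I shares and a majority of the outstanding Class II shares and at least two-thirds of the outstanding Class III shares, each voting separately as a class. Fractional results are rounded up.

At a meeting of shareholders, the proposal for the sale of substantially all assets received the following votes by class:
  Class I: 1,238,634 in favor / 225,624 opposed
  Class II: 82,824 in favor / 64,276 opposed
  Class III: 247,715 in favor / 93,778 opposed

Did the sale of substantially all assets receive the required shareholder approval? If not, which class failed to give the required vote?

Approved — every class gave the required vote.

Class I: 3/4 of 1651489 = 1238616.75, rounded up to 1238617; 1,238,617 required, 1,238,634 in favor — approved.
Class II: a majority of 165596 is 82799; 82,799 required, 82,824 in favor — approved.
Class III: 2/3 of 371566 = 247710.67, rounded up to 247711; 247,711 required, 247,715 in favor — approved.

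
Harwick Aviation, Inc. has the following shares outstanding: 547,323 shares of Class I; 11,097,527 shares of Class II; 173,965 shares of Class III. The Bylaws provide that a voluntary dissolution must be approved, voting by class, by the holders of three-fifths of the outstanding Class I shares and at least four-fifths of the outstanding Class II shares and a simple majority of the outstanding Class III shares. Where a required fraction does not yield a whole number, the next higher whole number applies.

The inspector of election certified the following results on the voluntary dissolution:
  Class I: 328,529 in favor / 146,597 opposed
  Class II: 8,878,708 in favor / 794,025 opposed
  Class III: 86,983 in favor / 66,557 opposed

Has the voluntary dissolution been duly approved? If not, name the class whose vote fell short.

Class I: 3/5 of 547323 = 328393.80, rounded up to 328394; 328,394 required, 328,529 in favor — approved.
Class II: 4/5 of 11097527 = 8878021.60, rounded up to 8878022; 8,878,022 required, 8,878,708 in favor — approved.
Class III: a majority of 173965 is 86983; 86,983 required, 86,983 in favor — approved.

Approved — every class gave the required vote.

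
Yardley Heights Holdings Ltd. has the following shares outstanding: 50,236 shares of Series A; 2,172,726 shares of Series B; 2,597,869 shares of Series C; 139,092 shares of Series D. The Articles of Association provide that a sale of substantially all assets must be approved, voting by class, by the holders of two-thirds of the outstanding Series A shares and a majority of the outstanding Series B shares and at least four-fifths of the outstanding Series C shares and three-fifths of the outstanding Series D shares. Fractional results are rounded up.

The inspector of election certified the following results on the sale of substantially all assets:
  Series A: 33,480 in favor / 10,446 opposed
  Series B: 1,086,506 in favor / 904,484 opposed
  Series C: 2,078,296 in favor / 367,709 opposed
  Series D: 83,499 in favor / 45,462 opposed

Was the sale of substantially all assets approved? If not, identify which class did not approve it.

Not approved — the Series A shares did not give the required vote.

Series A: 2/3 of 50236 = 33490.67, rounded up to 33491; 33,491 required, 33,480 in favor — not approved.
Series B: a majority of 2172726 is 1086364; 1,086,364 required, 1,086,506 in favor — approved.
Series C: 4/5 of 2597869 = 2078295.20, rounded up to 2078296; 2,078,296 required, 2,078,296 in favor — approved.
Series D: 3/5 of 139092 = 83455.20, rounded up to 83456; 83,456 required, 83,499 in favor — approved.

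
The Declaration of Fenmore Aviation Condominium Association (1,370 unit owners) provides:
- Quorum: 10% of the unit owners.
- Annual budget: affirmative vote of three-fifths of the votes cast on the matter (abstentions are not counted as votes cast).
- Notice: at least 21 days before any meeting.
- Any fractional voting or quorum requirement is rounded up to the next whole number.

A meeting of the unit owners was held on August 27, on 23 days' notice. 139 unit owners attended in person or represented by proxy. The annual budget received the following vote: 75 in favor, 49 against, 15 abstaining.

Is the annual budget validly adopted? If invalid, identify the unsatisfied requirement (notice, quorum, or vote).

Valid — all requirements satisfied.

Notice: 23 days given; 21 required. Satisfied.
Quorum: 10% of 1,370 = 137; 139 present. Satisfied.
Vote: requires three-fifths of the votes cast (139 − 15 abstaining = 124); 3/5 of 124 = 74.40, rounded up to 75, so 75 needed; 75 in favor. Satisfied.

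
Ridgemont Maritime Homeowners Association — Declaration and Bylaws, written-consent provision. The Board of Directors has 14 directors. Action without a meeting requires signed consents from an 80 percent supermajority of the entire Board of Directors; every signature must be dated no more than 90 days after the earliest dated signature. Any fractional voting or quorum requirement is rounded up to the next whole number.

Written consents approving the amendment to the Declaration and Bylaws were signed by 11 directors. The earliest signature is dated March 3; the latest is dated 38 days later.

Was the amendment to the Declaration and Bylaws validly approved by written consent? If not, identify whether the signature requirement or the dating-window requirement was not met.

Signatures required: an 80 percent supermajority of 14 — 4/5 of 14 = 11.20, rounded up to 12, so 12 needed; 11 signed. Insufficient.
Dating window: the latest signature is 38 days after the earliest; the limit is 90 days. Within the window.

Not effective — insufficient signatures.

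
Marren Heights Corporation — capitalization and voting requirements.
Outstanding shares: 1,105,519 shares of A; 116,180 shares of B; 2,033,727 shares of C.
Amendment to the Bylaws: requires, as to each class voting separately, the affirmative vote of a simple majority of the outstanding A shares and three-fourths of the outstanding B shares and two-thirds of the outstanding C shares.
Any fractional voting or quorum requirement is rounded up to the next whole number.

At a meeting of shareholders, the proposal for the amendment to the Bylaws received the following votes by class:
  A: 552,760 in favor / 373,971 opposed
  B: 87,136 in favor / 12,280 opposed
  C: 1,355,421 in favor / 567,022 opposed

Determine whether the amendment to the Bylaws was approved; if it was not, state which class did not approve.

A: a majority of 1105519 is 552760; 552,760 required, 552,760 in favor — approved.
B: 3/4 of 116180 = 87135; 87,135 required, 87,136 in favor — approved.
C: 2/3 of 2033727 = 1355818; 1,355,818 required, 1,355,421 in favor — not approved.

Not approved — the C shares did not give the required vote.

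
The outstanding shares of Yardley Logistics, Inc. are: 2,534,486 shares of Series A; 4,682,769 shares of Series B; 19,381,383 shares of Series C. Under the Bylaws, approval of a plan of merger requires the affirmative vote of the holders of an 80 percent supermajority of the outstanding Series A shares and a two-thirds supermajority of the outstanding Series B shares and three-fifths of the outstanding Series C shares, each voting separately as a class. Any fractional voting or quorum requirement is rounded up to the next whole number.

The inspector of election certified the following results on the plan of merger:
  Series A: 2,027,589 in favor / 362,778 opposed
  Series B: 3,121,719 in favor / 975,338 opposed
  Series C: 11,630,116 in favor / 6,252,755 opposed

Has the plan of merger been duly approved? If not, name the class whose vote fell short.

Series A: 4/5 of 2534486 = 2027588.80, rounded up to 2027589; 2,027,589 required, 2,027,589 in favor — approved.
Series B: 2/3 of 4682769 = 3121846; 3,121,846 required, 3,121,719 in favor — not approved.
Series C: 3/5 of 19381383 = 11628829.80, rounded up to 11628830; 11,628,830 required, 11,630,116 in favor — approved.

Not approved — the Series B shares did not give the required vote.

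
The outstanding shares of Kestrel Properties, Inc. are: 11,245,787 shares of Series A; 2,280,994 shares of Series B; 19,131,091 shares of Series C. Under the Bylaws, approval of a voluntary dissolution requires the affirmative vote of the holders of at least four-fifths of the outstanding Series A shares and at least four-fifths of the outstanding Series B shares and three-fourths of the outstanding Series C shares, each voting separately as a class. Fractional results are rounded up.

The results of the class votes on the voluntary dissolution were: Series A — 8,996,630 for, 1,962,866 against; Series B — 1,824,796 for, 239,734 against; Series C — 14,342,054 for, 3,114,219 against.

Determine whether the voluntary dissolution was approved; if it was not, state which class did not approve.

Series A: 4/5 of 11245787 = 8996629.60, rounded up to 8996630; 8,996,630 required, 8,996,630 in favor — approved.
Series B: 4/5 of 2280994 = 1824795.20, rounded up to 1824796; 1,824,796 required, 1,824,796 in favor — approved.
Series C: 3/4 of 19131091 = 14348318.25, rounded up to 14348319; 14,348,319 required, 14,342,054 in favor — not approved.

Not approved — the Series C shares did not give the required vote.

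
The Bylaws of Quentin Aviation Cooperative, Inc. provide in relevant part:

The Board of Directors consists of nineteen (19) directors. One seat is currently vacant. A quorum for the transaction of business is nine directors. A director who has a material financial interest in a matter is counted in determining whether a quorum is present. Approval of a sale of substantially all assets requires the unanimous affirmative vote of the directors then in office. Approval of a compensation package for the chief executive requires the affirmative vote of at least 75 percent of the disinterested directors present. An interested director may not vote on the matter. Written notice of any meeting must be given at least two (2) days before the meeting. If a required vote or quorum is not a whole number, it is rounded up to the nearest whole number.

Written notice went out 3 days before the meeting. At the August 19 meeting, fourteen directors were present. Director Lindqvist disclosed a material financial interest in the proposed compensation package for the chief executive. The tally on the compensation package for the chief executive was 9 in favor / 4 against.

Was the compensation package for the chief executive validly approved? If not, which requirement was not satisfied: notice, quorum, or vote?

Notice: 3 days given; 2 required (3 ≥ 2). Satisfied.
Quorum: 14 present (interested directors count toward quorum); quorum is 9. Satisfied.
Vote: the compensation package for the chief executive requires three-fourths of the disinterested directors present (14 − 1 = 13). 3/4 of 13 = 9.75, rounded up to 10, so 10 affirmative votes are needed; 9 voted in favor. Not satisfied.

Invalid — vote requirement not satisfied.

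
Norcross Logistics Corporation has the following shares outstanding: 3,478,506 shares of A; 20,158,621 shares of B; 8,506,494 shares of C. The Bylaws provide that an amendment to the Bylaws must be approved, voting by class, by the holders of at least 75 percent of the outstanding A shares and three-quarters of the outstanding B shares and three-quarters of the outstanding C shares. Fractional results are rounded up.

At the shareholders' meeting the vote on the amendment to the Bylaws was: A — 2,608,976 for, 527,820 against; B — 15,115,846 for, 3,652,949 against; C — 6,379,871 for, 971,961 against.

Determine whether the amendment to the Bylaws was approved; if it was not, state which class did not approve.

A: 3/4 of 3478506 = 2608879.50, rounded up to 2608880; 2,608,880 required, 2,608,976 in favor — approved.
B: 3/4 of 20158621 = 15118965.75, rounded up to 15118966; 15,118,966 required, 15,115,846 in favor — not approved.
C: 3/4 of 8506494 = 6379870.50, rounded up to 6379871; 6,379,871 required, 6,379,871 in favor — approved.

Not approved — the B shares did not give the required vote.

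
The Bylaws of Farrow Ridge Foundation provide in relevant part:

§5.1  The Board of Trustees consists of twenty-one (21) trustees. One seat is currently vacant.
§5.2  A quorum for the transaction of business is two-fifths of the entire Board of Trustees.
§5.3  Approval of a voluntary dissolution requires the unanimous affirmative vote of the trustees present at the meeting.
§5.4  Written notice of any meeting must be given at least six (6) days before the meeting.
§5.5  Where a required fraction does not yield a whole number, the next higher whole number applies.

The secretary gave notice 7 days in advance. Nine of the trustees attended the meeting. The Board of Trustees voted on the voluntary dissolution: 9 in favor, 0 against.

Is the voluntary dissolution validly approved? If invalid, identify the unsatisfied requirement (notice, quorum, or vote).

Notice: 7 days given; 6 required (7 ≥ 6). Satisfied.
Quorum: 9 present; quorum is 9. Satisfied.
Vote: the voluntary dissolution requires the unanimous vote of the trustees present (9). Unanimous means all 9, so 9 affirmative votes are needed; 9 voted in favor. Satisfied.

Valid — all requirements satisfied.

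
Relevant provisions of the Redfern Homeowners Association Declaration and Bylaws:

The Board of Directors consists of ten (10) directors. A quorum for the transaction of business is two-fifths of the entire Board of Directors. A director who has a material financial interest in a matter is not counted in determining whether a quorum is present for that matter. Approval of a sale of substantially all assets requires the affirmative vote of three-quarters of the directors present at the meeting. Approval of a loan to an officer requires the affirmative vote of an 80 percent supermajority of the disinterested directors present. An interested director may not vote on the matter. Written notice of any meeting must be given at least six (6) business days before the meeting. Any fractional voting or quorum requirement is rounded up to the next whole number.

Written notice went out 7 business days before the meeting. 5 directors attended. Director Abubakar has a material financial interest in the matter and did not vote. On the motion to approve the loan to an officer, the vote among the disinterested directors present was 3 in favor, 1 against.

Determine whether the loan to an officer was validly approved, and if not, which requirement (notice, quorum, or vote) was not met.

Notice: 7 business days given; 6 required (7 ≥ 6). Satisfied.
Quorum: 5 present, but the 1 interested director does not count, leaving 4. Quorum is 4. Satisfied.
Vote: the loan to an officer requires four-fifths of the disinterested directors present (5 − 1 = 4). 4/5 of 4 = 3.20, rounded up to 4, so 4 affirmative votes are needed; 3 voted in favor. Not satisfied.

Invalid — vote requirement not satisfied.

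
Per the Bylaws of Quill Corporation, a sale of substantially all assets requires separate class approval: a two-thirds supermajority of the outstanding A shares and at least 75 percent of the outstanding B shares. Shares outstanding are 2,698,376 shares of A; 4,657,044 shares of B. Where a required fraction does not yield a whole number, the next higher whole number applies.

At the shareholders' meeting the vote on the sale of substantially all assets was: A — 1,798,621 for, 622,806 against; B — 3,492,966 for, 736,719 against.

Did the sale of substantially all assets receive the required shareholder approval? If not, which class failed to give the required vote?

Not approved — the A shares did not give the required vote.

A: 2/3 of 2698376 = 1798917.33, rounded up to 1798918; 1,798,918 required, 1,798,621 in favor — not approved.
B: 3/4 of 4657044 = 3492783; 3,492,783 required, 3,492,966 in favor — approved.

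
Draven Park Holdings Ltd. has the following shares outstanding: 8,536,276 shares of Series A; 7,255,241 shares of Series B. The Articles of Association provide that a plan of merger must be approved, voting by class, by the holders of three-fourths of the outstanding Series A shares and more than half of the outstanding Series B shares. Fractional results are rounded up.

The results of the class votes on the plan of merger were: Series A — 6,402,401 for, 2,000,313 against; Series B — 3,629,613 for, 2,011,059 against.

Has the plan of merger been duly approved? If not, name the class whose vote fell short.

Series A: 3/4 of 8536276 = 6402207; 6,402,207 required, 6,402,401 in favor — approved.
Series B: a majority of 7255241 is 3627621; 3,627,621 required, 3,629,613 in favor — approved.

Approved — every class gave the required vote.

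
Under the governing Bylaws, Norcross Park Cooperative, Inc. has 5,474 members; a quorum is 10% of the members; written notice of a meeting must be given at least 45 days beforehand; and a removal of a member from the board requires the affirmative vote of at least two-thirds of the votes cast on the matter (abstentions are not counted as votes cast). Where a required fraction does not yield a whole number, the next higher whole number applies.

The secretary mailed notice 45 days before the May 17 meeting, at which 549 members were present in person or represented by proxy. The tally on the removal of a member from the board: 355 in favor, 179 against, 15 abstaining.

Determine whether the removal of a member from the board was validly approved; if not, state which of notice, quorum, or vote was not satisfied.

Invalid — vote requirement not satisfied.

Notice: 45 days given; 45 required. Satisfied.
Quorum: 10% of 5,474 = 547.40, rounded up to 548; 549 present. Satisfied.
Vote: requires two-thirds of the votes cast (549 − 15 abstaining = 534); 2/3 of 534 = 356, so 356 needed; 355 in favor. Not satisfied.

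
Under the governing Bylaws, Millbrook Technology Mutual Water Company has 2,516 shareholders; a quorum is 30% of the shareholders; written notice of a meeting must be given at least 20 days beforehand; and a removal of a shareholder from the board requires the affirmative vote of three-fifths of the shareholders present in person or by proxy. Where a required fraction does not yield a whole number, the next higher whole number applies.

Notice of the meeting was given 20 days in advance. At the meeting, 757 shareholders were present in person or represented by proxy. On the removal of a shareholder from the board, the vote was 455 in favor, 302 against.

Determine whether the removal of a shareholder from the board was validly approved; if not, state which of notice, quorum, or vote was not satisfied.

Notice: 20 days given; 20 required. Satisfied.
Quorum: 30% of 2,516 = 754.80, rounded up to 755; 757 present. Satisfied.
Vote: requires three-fifths of those present (757); 3/5 of 757 = 454.20, rounded up to 455, so 455 needed; 455 in favor. Satisfied.

Valid — all requirements satisfied.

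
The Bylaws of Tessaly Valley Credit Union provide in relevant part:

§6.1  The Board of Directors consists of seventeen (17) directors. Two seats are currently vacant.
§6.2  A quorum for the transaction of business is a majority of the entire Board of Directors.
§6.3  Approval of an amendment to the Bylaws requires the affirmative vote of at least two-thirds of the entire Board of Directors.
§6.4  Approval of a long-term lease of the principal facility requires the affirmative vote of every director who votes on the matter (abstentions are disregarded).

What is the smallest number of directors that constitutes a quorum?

A majority of 17 is 9.

9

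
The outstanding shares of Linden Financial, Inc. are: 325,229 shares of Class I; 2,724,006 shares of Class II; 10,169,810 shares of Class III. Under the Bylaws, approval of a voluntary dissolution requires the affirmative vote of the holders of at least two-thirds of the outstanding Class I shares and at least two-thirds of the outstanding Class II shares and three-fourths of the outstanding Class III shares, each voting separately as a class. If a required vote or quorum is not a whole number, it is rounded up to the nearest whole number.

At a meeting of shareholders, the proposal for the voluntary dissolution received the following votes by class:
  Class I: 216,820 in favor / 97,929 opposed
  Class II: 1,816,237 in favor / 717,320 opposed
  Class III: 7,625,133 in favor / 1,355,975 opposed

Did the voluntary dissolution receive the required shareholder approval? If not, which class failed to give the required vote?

Not approved — the Class III shares did not give the required vote.

Class I: 2/3 of 325229 = 216819.33, rounded up to 216820; 216,820 required, 216,820 in favor — approved.
Class II: 2/3 of 2724006 = 1816004; 1,816,004 required, 1,816,237 in favor — approved.
Class III: 3/4 of 10169810 = 7627357.50, rounded up to 7627358; 7,627,358 required, 7,625,133 in favor — not approved.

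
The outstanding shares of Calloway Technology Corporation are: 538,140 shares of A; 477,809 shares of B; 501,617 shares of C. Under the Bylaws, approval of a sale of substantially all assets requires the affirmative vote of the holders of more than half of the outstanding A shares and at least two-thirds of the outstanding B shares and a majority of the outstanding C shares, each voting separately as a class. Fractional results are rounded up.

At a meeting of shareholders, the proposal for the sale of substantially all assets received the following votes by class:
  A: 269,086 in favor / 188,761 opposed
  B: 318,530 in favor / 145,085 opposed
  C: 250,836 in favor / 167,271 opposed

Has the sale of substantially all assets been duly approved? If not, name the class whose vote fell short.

Not approved — the B shares did not give the required vote.

A: a majority of 538140 is 269071; 269,071 required, 269,086 in favor — approved.
B: 2/3 of 477809 = 318539.33, rounded up to 318540; 318,540 required, 318,530 in favor — not approved.
C: a majority of 501617 is 250809; 250,809 required, 250,836 in favor — approved.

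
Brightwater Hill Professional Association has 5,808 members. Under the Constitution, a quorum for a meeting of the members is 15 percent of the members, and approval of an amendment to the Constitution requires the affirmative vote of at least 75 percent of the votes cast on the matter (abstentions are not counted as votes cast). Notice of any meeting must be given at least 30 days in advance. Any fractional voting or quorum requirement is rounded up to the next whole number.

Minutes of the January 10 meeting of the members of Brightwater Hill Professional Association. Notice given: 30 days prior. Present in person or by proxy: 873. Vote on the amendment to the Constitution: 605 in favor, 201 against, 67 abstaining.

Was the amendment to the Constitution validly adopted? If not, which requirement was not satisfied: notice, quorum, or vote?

Notice: 30 days given; 30 required. Satisfied.
Quorum: 15% of 5,808 = 871.20, rounded up to 872; 873 present. Satisfied.
Vote: requires three-fourths of the votes cast (873 − 67 abstaining = 806); 3/4 of 806 = 604.50, rounded up to 605, so 605 needed; 605 in favor. Satisfied.

Valid — all requirements satisfied.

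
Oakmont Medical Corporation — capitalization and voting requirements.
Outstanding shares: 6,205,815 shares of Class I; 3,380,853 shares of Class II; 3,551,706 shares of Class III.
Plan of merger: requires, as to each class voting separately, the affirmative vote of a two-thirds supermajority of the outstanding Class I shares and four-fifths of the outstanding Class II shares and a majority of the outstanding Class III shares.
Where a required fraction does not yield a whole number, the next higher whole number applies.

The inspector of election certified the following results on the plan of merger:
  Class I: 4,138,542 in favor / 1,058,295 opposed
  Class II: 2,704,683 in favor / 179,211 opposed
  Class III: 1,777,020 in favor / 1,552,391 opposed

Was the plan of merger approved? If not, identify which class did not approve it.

Approved — every class gave the required vote.

Class I: 2/3 of 6205815 = 4137210; 4,137,210 required, 4,138,542 in favor — approved.
Class II: 4/5 of 3380853 = 2704682.40, rounded up to 2704683; 2,704,683 required, 2,704,683 in favor — approved.
Class III: a majority of 3551706 is 1775854; 1,775,854 required, 1,777,020 in favor — approved.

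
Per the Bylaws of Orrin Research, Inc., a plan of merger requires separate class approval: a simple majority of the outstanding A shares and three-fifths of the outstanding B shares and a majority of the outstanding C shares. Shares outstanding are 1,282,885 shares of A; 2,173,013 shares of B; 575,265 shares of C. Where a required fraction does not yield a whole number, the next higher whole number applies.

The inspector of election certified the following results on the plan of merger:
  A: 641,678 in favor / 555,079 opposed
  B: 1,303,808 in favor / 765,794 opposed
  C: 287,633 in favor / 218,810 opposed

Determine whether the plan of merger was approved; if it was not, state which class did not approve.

Approved — every class gave the required vote.

A: a majority of 1282885 is 641443; 641,443 required, 641,678 in favor — approved.
B: 3/5 of 2173013 = 1303807.80, rounded up to 1303808; 1,303,808 required, 1,303,808 in favor — approved.
C: a majority of 575265 is 287633; 287,633 required, 287,633 in favor — approved.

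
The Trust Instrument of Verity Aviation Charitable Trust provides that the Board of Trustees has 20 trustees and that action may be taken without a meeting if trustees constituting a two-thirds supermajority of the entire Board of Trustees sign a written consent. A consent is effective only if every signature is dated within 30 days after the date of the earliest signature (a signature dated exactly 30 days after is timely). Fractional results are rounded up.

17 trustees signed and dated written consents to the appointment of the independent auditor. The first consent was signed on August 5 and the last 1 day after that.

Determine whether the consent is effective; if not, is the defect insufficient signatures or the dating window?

Signatures required: a two-thirds supermajority of 20 — 2/3 of 20 = 13.33, rounded up to 14, so 14 needed; 17 signed. Sufficient.
Dating window: the latest signature is 1 day after the earliest; the limit is 30 days. Within the window.

Effective — both the signature and dating-window requirements are satisfied.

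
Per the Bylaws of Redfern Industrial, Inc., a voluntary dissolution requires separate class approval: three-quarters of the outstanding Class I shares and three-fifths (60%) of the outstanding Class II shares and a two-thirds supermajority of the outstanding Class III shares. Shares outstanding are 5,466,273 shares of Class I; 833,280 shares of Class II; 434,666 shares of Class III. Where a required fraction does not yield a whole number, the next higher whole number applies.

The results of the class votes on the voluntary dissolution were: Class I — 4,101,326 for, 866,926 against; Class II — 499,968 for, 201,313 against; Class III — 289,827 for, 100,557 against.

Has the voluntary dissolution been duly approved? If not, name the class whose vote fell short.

Approved — every class gave the required vote.

Class I: 3/4 of 5466273 = 4099704.75, rounded up to 4099705; 4,099,705 required, 4,101,326 in favor — approved.
Class II: 3/5 of 833280 = 499968; 499,968 required, 499,968 in favor — approved.
Class III: 2/3 of 434666 = 289777.33, rounded up to 289778; 289,778 required, 289,827 in favor — approved.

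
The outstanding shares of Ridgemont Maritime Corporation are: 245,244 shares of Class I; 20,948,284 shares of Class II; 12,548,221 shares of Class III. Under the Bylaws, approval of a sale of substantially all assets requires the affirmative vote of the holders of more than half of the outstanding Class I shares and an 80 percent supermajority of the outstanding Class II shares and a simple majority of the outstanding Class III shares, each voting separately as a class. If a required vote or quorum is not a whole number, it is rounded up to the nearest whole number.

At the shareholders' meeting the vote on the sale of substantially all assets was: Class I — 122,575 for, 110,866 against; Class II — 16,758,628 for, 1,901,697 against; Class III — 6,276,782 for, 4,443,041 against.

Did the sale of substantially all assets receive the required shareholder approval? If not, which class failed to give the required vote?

Class I: a majority of 245244 is 122623; 122,623 required, 122,575 in favor — not approved.
Class II: 4/5 of 20948284 = 16758627.20, rounded up to 16758628; 16,758,628 required, 16,758,628 in favor — approved.
Class III: a majority of 12548221 is 6274111; 6,274,111 required, 6,276,782 in favor — approved.

Not approved — the Class I shares did not give the required vote.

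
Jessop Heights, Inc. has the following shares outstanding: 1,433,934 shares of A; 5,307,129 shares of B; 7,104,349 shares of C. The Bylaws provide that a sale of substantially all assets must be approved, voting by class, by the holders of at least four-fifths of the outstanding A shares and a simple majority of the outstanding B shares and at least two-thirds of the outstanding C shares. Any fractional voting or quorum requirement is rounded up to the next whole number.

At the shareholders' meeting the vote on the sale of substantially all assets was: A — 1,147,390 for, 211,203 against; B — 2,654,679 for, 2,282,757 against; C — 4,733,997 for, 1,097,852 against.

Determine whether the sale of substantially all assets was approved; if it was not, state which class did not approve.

A: 4/5 of 1433934 = 1147147.20, rounded up to 1147148; 1,147,148 required, 1,147,390 in favor — approved.
B: a majority of 5307129 is 2653565; 2,653,565 required, 2,654,679 in favor — approved.
C: 2/3 of 7104349 = 4736232.67, rounded up to 4736233; 4,736,233 required, 4,733,997 in favor — not approved.

Not approved — the C shares did not give the required vote.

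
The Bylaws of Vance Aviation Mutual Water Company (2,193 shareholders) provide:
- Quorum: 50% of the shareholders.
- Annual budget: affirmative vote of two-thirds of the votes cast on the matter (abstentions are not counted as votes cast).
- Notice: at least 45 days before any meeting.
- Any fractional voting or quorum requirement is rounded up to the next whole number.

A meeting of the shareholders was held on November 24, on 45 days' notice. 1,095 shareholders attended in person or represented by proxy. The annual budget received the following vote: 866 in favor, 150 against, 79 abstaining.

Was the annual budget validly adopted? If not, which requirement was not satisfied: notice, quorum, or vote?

Invalid — quorum requirement not satisfied.

Notice: 45 days given; 45 required. Satisfied.
Quorum: 50% of 2,193 = 1,096.50, rounded up to 1,097; 1,095 present. Not satisfied.
Vote: requires two-thirds of the votes cast (1,095 − 79 abstaining = 1,016); 2/3 of 1016 = 677.33, rounded up to 678, so 678 needed; 866 in favor. Satisfied.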